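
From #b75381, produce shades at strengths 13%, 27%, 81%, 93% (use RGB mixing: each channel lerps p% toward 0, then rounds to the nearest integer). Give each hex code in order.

#9f4870, #863d5e, #231019, #0d0609

#b75381 is rgb(183, 83, 129).
13%: (183 − 23.79 = 159.21→159, 83 − 10.79 = 72.21→72, 129 − 16.77 = 112.23→112) → #9f4870
27%: (183 − 49.41 = 133.59→134, 83 − 22.41 = 60.59→61, 129 − 34.83 = 94.17→94) → #863d5e
81%: (183 − 148.23 = 34.77→35, 83 − 67.23 = 15.77→16, 129 − 104.49 = 24.51→25) → #231019
93%: (183 − 170.19 = 12.81→13, 83 − 77.19 = 5.81→6, 129 − 119.97 = 9.03→9) → #0d0609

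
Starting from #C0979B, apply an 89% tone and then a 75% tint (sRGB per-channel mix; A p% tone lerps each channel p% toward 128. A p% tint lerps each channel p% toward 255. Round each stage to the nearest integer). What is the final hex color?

#C0979B is rgb(192, 151, 155).
Per channel, c → c + 0.89(128 − c):
  R: 192 + 0.89×(128−192) = 192 − 56.96 = 135.04 → 135
  G: 151 + 0.89×(128−151) = 151 − 20.47 = 130.53 → 131
  B: 155 + 0.89×(128−155) = 155 − 24.03 = 130.97 → 131
After the tone: rgb(135, 131, 131) = #878383.
A 75% tint moves each channel 75% toward 255:
  R: 135 + 90 = 225 → 225
  G: 131 + 93 = 224 → 224
  B: 131 + 93 = 224 → 224
rgb(225, 224, 224) = #E1E0E0.

#E1E0E0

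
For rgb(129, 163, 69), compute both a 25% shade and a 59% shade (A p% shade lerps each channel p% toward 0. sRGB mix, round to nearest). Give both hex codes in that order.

25% shade:
  R: 129 + 0.25×(0−129) = 129 − 32.25 = 96.75 → 97
  G: 163 + 0.25×(0−163) = 163 − 40.75 = 122.25 → 122
  B: 69 − 17.25 = 51.75 → 52
  → #617a34
59% shade:
  R: 129 + 0.59×(0−129) = 129 − 76.11 = 52.89 → 53
  G: 163 − 96.17 = 66.83 → 67
  B: 69 + 0.59×(0−69) = 69 − 40.71 = 28.29 → 28
  → #35431c

#617a34, #35431c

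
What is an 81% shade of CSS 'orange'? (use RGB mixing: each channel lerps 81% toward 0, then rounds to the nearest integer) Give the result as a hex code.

#301f00

CSS orange is rgb(255, 165, 0).
An 81% shade moves each channel 81% toward 0:
  R: 255 + 0.81×(0−255) = 255 − 206.55 = 48.45 → 48
  G: 165 − 133.65 = 31.35 → 31
  B: 0 + 0.81×(0−0) = 0 + 0 = 0 → 0
rgb(48, 31, 0) = #301f00.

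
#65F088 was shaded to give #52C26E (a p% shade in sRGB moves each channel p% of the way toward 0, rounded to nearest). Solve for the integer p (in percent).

#65F088 is rgb(101, 240, 136); #52C26E is rgb(82, 194, 110).
On the G channel (widest range): 194 ≈ 240 + (p/100)(0 − 240), so p ≈ 100×(194 − 240)/(0 − 240) = -4600/-240 = 19.17.
p = 19 reproduces all three channels after rounding.

19%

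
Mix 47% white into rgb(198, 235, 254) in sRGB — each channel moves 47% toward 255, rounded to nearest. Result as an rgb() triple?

Per channel, c → c + 0.47(255 − c):
  R: 198 + 0.47×(255−198) = 198 + 26.79 = 224.79 → 225
  G: 235 + 0.47×(255−235) = 235 + 9.4 = 244.4 → 244
  B: 254 + 0.47×(255−254) = 254 + 0.47 = 254.47 → 254

rgb(225, 244, 254)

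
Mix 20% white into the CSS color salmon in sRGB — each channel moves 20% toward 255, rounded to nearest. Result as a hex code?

CSS salmon is rgb(250, 128, 114).
Lerp each channel 20% toward 255:
  R: 250 + 0.2×(255−250) = 250 + 1 = 251 → 251
  G: 128 + 25.4 = 153.4 → 153
  B: 114 + 28.2 = 142.2 → 142
rgb(251, 153, 142) = #fb998e.

#fb998e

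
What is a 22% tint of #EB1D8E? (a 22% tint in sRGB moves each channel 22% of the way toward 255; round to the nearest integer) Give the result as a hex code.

#EB1D8E is rgb(235, 29, 142).
A 22% tint moves each channel 22% toward 255:
  R: 235 + 0.22×(255−235) = 235 + 4.4 = 239.4 → 239
  G: 29 + 0.22×(255−29) = 29 + 49.72 = 78.72 → 79
  B: 142 + 24.86 = 166.86 → 167
rgb(239, 79, 167) = #EF4FA7.

#EF4FA7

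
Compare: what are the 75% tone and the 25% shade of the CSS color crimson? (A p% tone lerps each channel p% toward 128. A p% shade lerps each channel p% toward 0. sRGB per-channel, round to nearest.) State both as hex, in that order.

CSS crimson is rgb(220, 20, 60).
75% tone:
  R: 220 − 69 = 151 → 151
  G: 20 + 0.75×(128−20) = 20 + 81 = 101 → 101
  B: 60 + 0.75×(128−60) = 60 + 51 = 111 → 111
  → #97656f
25% shade:
  R: 220 + 0.25×(0−220) = 220 − 55 = 165 → 165
  G: 20 − 5 = 15 → 15
  B: 60 + 0.25×(0−60) = 60 − 15 = 45 → 45
  → #a50f2d

#97656f, #a50f2d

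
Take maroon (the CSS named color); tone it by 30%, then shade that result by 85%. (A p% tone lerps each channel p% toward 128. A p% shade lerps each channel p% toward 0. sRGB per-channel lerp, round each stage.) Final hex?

CSS maroon is rgb(128, 0, 0).
Per channel, c → c + 0.3(128 − c):
  R: 128 + 0.3×(128−128) = 128 + 0 = 128 → 128
  G: 0 + 38.4 = 38.4 → 38
  B: 0 + 0.3×(128−0) = 0 + 38.4 = 38.4 → 38
After the tone: rgb(128, 38, 38) = #802626.
Lerp each channel 85% toward 0:
  R: 128 + 0.85×(0−128) = 128 − 108.8 = 19.2 → 19
  G: 38 + 0.85×(0−38) = 38 − 32.3 = 5.7 → 6
  B: 38 − 32.3 = 5.7 → 6
rgb(19, 6, 6) = #130606.

#130606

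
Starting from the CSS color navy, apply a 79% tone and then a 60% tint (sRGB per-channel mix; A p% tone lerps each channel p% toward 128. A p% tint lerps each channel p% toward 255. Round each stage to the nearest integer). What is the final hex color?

#C1C1CC

CSS navy is rgb(0, 0, 128).
A 79% tone moves each channel 79% toward 128:
  R: 0 + 101.12 = 101.12 → 101
  G: 0 + 101.12 = 101.12 → 101
  B: 128 + 0.79×(128−128) = 128 + 0 = 128 → 128
After the tone: rgb(101, 101, 128) = #656580.
A 60% tint moves each channel 60% toward 255:
  R: 101 + 92.4 = 193.4 → 193
  G: 101 + 0.6×(255−101) = 101 + 92.4 = 193.4 → 193
  B: 128 + 76.2 = 204.2 → 204
rgb(193, 193, 204) = #C1C1CC.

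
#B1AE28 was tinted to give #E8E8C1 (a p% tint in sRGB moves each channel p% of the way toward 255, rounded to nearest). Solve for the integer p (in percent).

71%

#B1AE28 is rgb(177, 174, 40); #E8E8C1 is rgb(232, 232, 193).
On the B channel (widest range): 193 ≈ 40 + (p/100)(255 − 40), so p ≈ 100×(193 − 40)/(255 − 40) = 15300/215 = 71.16.
p = 71 reproduces all three channels after rounding.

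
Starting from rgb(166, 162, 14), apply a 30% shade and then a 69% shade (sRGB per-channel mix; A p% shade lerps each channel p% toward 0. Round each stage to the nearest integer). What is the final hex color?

#242303

Lerp each channel 30% toward 0:
  R: 166 + 0.3×(0−166) = 166 − 49.8 = 116.2 → 116
  G: 162 − 48.6 = 113.4 → 113
  B: 14 + 0.3×(0−14) = 14 − 4.2 = 9.8 → 10
After the shade: rgb(116, 113, 10) = #74710a.
Per channel, c → c + 0.69(0 − c):
  R: 116 + 0.69×(0−116) = 116 − 80.04 = 35.96 → 36
  G: 113 − 77.97 = 35.03 → 35
  B: 10 − 6.9 = 3.1 → 3
rgb(36, 35, 3) = #242303.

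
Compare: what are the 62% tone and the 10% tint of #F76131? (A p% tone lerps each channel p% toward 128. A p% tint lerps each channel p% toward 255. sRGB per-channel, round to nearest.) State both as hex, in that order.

#AD7462, #F87146

#F76131 is rgb(247, 97, 49).
62% tone:
  R: 247 + 0.62×(128−247) = 247 − 73.78 = 173.22 → 173
  G: 97 + 19.22 = 116.22 → 116
  B: 49 + 48.98 = 97.98 → 98
  → #AD7462
10% tint:
  R: 247 + 0.1×(255−247) = 247 + 0.8 = 247.8 → 248
  G: 97 + 0.1×(255−97) = 97 + 15.8 = 112.8 → 113
  B: 49 + 0.1×(255−49) = 49 + 20.6 = 69.6 → 70
  → #F87146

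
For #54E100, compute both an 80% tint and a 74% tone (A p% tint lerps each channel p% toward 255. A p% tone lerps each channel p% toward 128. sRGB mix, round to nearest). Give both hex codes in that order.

#DDF9CC, #75995F

#54E100 is rgb(84, 225, 0).
80% tint:
  R: 84 + 0.8×(255−84) = 84 + 136.8 = 220.8 → 221
  G: 225 + 0.8×(255−225) = 225 + 24 = 249 → 249
  B: 0 + 0.8×(255−0) = 0 + 204 = 204 → 204
  → #DDF9CC
74% tone:
  R: 84 + 0.74×(128−84) = 84 + 32.56 = 116.56 → 117
  G: 225 + 0.74×(128−225) = 225 − 71.78 = 153.22 → 153
  B: 0 + 0.74×(128−0) = 0 + 94.72 = 94.72 → 95
  → #75995F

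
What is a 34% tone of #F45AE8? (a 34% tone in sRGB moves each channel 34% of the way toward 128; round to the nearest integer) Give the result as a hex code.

#CD67C5

#F45AE8 is rgb(244, 90, 232).
A 34% tone moves each channel 34% toward 128:
  R: 244 − 39.44 = 204.56 → 205
  G: 90 + 12.92 = 102.92 → 103
  B: 232 + 0.34×(128−232) = 232 − 35.36 = 196.64 → 197
rgb(205, 103, 197) = #CD67C5.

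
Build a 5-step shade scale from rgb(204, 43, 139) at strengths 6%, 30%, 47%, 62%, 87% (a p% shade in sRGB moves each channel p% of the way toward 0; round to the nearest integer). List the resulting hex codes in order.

#c02883, #8f1e61, #6c174a, #4e1035, #1b0612

6%: (204 − 12.24 = 191.76→192, 43 − 2.58 = 40.42→40, 139 − 8.34 = 130.66→131) → #c02883
30%: (204 − 61.2 = 142.8→143, 43 − 12.9 = 30.1→30, 139 − 41.7 = 97.3→97) → #8f1e61
47%: (204 − 95.88 = 108.12→108, 43 − 20.21 = 22.79→23, 139 − 65.33 = 73.67→74) → #6c174a
62%: (204 − 126.48 = 77.52→78, 43 − 26.66 = 16.34→16, 139 − 86.18 = 52.82→53) → #4e1035
87%: (204 − 177.48 = 26.52→27, 43 − 37.41 = 5.59→6, 139 − 120.93 = 18.07→18) → #1b0612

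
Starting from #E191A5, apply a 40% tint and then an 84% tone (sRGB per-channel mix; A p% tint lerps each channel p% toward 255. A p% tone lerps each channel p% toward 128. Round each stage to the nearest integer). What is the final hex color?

#E191A5 is rgb(225, 145, 165).
Lerp each channel 40% toward 255:
  R: 225 + 12 = 237 → 237
  G: 145 + 44 = 189 → 189
  B: 165 + 0.4×(255−165) = 165 + 36 = 201 → 201
After the tint: rgb(237, 189, 201) = #EDBDC9.
An 84% tone moves each channel 84% toward 128:
  R: 237 − 91.56 = 145.44 → 145
  G: 189 + 0.84×(128−189) = 189 − 51.24 = 137.76 → 138
  B: 201 + 0.84×(128−201) = 201 − 61.32 = 139.68 → 140
rgb(145, 138, 140) = #918A8C.

#918A8C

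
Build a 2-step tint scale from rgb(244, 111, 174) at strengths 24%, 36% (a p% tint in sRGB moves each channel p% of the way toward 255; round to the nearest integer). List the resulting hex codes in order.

#F792C1, #F8A3CB

24%: (244 + 2.64 = 246.64→247, 111 + 34.56 = 145.56→146, 174 + 19.44 = 193.44→193) → #F792C1
36%: (244 + 3.96 = 247.96→248, 111 + 51.84 = 162.84→163, 174 + 29.16 = 203.16→203) → #F8A3CB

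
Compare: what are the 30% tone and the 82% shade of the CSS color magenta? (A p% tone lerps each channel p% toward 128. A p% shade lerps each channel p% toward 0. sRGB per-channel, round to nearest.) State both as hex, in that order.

#D926D9, #2E002E

CSS magenta is rgb(255, 0, 255).
30% tone:
  R: 255 + 0.3×(128−255) = 255 − 38.1 = 216.9 → 217
  G: 0 + 0.3×(128−0) = 0 + 38.4 = 38.4 → 38
  B: 255 − 38.1 = 216.9 → 217
  → #D926D9
82% shade:
  R: 255 + 0.82×(0−255) = 255 − 209.1 = 45.9 → 46
  G: 0 + 0 = 0 → 0
  B: 255 − 209.1 = 45.9 → 46
  → #2E002E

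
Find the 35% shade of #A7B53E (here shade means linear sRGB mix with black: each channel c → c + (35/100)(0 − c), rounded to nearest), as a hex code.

#6D7628

#A7B53E is rgb(167, 181, 62).
Per channel, c → c + 0.35(0 − c):
  R: 167 + 0.35×(0−167) = 167 − 58.45 = 108.55 → 109
  G: 181 + 0.35×(0−181) = 181 − 63.35 = 117.65 → 118
  B: 62 − 21.7 = 40.3 → 40
rgb(109, 118, 40) = #6D7628.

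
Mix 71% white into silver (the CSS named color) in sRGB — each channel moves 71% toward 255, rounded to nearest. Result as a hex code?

#ededed

CSS silver is rgb(192, 192, 192).
A 71% tint moves each channel 71% toward 255:
  R: 192 + 44.73 = 236.73 → 237
  G: 192 + 0.71×(255−192) = 192 + 44.73 = 236.73 → 237
  B: 192 + 0.71×(255−192) = 192 + 44.73 = 236.73 → 237
rgb(237, 237, 237) = #ededed.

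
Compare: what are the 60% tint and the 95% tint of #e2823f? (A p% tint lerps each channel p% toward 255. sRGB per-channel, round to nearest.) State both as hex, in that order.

#e2823f is rgb(226, 130, 63).
60% tint:
  R: 226 + 17.4 = 243.4 → 243
  G: 130 + 0.6×(255−130) = 130 + 75 = 205 → 205
  B: 63 + 0.6×(255−63) = 63 + 115.2 = 178.2 → 178
  → #f3cdb2
95% tint:
  R: 226 + 0.95×(255−226) = 226 + 27.55 = 253.55 → 254
  G: 130 + 118.75 = 248.75 → 249
  B: 63 + 182.4 = 245.4 → 245
  → #fef9f5

#f3cdb2, #fef9f5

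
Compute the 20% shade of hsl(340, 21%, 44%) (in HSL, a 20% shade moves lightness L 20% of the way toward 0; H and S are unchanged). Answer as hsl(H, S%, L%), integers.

L moves 20% from 44 toward 0: 44 − 8.8 = 35.2 → 35.
H and S are unchanged.

hsl(340, 21%, 35%)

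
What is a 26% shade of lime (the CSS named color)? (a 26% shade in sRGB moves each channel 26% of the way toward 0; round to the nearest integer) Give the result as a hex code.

#00BD00

CSS lime is rgb(0, 255, 0).
Lerp each channel 26% toward 0:
  R: 0 + 0 = 0 → 0
  G: 255 + 0.26×(0−255) = 255 − 66.3 = 188.7 → 189
  B: 0 + 0 = 0 → 0
rgb(0, 189, 0) = #00BD00.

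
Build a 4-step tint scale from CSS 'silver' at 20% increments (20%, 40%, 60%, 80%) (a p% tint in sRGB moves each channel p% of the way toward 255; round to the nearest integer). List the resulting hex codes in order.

CSS silver is rgb(192, 192, 192).
20%: (192 + 12.6 = 204.6→205, 192 + 12.6 = 204.6→205, 192 + 12.6 = 204.6→205) → #cdcdcd
40%: (192 + 25.2 = 217.2→217, 192 + 25.2 = 217.2→217, 192 + 25.2 = 217.2→217) → #d9d9d9
60%: (192 + 37.8 = 229.8→230, 192 + 37.8 = 229.8→230, 192 + 37.8 = 229.8→230) → #e6e6e6
80%: (192 + 50.4 = 242.4→242, 192 + 50.4 = 242.4→242, 192 + 50.4 = 242.4→242) → #f2f2f2

#cdcdcd, #d9d9d9, #e6e6e6, #f2f2f2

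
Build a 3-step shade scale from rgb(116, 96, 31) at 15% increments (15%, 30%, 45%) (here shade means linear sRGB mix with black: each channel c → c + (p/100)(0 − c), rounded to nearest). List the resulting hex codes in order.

#63521a, #514316, #403511

15%: (116 − 17.4 = 98.6→99, 96 − 14.4 = 81.6→82, 31 − 4.65 = 26.35→26) → #63521a
30%: (116 − 34.8 = 81.2→81, 96 − 28.8 = 67.2→67, 31 − 9.3 = 21.7→22) → #514316
45%: (116 − 52.2 = 63.8→64, 96 − 43.2 = 52.8→53, 31 − 13.95 = 17.05→17) → #403511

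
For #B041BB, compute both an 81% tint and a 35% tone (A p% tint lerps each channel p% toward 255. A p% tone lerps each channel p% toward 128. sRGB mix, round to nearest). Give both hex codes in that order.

#B041BB is rgb(176, 65, 187).
81% tint:
  R: 176 + 0.81×(255−176) = 176 + 63.99 = 239.99 → 240
  G: 65 + 0.81×(255−65) = 65 + 153.9 = 218.9 → 219
  B: 187 + 0.81×(255−187) = 187 + 55.08 = 242.08 → 242
  → #F0DBF2
35% tone:
  R: 176 + 0.35×(128−176) = 176 − 16.8 = 159.2 → 159
  G: 65 + 22.05 = 87.05 → 87
  B: 187 − 20.65 = 166.35 → 166
  → #9F57A6

#F0DBF2, #9F57A6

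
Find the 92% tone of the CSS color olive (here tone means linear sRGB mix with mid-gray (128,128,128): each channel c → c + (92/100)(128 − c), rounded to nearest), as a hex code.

CSS olive is rgb(128, 128, 0).
A 92% tone moves each channel 92% toward 128:
  R: 128 + 0.92×(128−128) = 128 + 0 = 128 → 128
  G: 128 + 0 = 128 → 128
  B: 0 + 117.76 = 117.76 → 118
rgb(128, 128, 118) = #808076.

#808076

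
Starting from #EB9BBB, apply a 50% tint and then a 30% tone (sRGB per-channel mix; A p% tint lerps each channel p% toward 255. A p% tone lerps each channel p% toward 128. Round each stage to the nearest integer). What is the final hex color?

#D2B6C1

#EB9BBB is rgb(235, 155, 187).
Lerp each channel 50% toward 255:
  R: 235 + 10 = 245 → 245
  G: 155 + 50 = 205 → 205
  B: 187 + 0.5×(255−187) = 187 + 34 = 221 → 221
After the tint: rgb(245, 205, 221) = #F5CDDD.
Per channel, c → c + 0.3(128 − c):
  R: 245 − 35.1 = 209.9 → 210
  G: 205 − 23.1 = 181.9 → 182
  B: 221 + 0.3×(128−221) = 221 − 27.9 = 193.1 → 193
rgb(210, 182, 193) = #D2B6C1.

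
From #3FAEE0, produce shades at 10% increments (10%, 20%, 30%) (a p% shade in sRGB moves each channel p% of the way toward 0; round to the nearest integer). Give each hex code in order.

#3FAEE0 is rgb(63, 174, 224).
10%: (63 − 6.3 = 56.7→57, 174 − 17.4 = 156.6→157, 224 − 22.4 = 201.6→202) → #399DCA
20%: (63 − 12.6 = 50.4→50, 174 − 34.8 = 139.2→139, 224 − 44.8 = 179.2→179) → #328BB3
30%: (63 − 18.9 = 44.1→44, 174 − 52.2 = 121.8→122, 224 − 67.2 = 156.8→157) → #2C7A9D

#399DCA, #328BB3, #2C7A9D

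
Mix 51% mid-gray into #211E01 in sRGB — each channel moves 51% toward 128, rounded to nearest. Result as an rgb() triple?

rgb(81, 80, 66)

#211E01 is rgb(33, 30, 1).
Per channel, c → c + 0.51(128 − c):
  R: 33 + 0.51×(128−33) = 33 + 48.45 = 81.45 → 81
  G: 30 + 0.51×(128−30) = 30 + 49.98 = 79.98 → 80
  B: 1 + 0.51×(128−1) = 1 + 64.77 = 65.77 → 66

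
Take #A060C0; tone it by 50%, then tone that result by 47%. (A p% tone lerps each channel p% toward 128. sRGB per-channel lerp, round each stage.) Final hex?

#887891

#A060C0 is rgb(160, 96, 192).
A 50% tone moves each channel 50% toward 128:
  R: 160 + 0.5×(128−160) = 160 − 16 = 144 → 144
  G: 96 + 0.5×(128−96) = 96 + 16 = 112 → 112
  B: 192 + 0.5×(128−192) = 192 − 32 = 160 → 160
After the tone: rgb(144, 112, 160) = #9070A0.
A 47% tone moves each channel 47% toward 128:
  R: 144 + 0.47×(128−144) = 144 − 7.52 = 136.48 → 136
  G: 112 + 7.52 = 119.52 → 120
  B: 160 − 15.04 = 144.96 → 145
rgb(136, 120, 145) = #887891.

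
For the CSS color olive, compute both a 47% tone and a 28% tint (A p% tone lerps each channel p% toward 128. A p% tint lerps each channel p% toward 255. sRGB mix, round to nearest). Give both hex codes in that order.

#80803C, #A4A447

CSS olive is rgb(128, 128, 0).
47% tone:
  R: 128 + 0 = 128 → 128
  G: 128 + 0.47×(128−128) = 128 + 0 = 128 → 128
  B: 0 + 0.47×(128−0) = 0 + 60.16 = 60.16 → 60
  → #80803C
28% tint:
  R: 128 + 0.28×(255−128) = 128 + 35.56 = 163.56 → 164
  G: 128 + 35.56 = 163.56 → 164
  B: 0 + 0.28×(255−0) = 0 + 71.4 = 71.4 → 71
  → #A4A447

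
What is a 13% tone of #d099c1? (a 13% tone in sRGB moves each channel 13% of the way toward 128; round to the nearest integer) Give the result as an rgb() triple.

rgb(198, 150, 185)

#d099c1 is rgb(208, 153, 193).
Lerp each channel 13% toward 128:
  R: 208 − 10.4 = 197.6 → 198
  G: 153 − 3.25 = 149.75 → 150
  B: 193 − 8.45 = 184.55 → 185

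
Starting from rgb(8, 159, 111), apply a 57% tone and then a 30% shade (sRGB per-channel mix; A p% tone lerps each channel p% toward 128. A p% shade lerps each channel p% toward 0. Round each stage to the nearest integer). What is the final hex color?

#356355

Lerp each channel 57% toward 128:
  R: 8 + 0.57×(128−8) = 8 + 68.4 = 76.4 → 76
  G: 159 − 17.67 = 141.33 → 141
  B: 111 + 9.69 = 120.69 → 121
After the tone: rgb(76, 141, 121) = #4c8d79.
Per channel, c → c + 0.3(0 − c):
  R: 76 + 0.3×(0−76) = 76 − 22.8 = 53.2 → 53
  G: 141 − 42.3 = 98.7 → 99
  B: 121 + 0.3×(0−121) = 121 − 36.3 = 84.7 → 85
rgb(53, 99, 85) = #356355.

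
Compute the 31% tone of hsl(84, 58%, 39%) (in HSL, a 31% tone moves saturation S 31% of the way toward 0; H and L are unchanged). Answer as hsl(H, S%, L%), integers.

hsl(84, 40%, 39%)

S moves 31% from 58 toward 0: 58 − 17.98 = 40.02 → 40.
H and L are unchanged.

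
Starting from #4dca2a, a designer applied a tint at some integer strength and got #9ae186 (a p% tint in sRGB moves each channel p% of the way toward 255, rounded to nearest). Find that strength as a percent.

#4dca2a is rgb(77, 202, 42); #9ae186 is rgb(154, 225, 134).
On the B channel (widest range): 134 ≈ 42 + (p/100)(255 − 42), so p ≈ 100×(134 − 42)/(255 − 42) = 9200/213 = 43.19.
p = 43 reproduces all three channels after rounding.

43%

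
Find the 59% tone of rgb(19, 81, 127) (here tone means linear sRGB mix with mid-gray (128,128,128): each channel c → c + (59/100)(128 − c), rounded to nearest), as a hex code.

A 59% tone moves each channel 59% toward 128:
  R: 19 + 64.31 = 83.31 → 83
  G: 81 + 0.59×(128−81) = 81 + 27.73 = 108.73 → 109
  B: 127 + 0.59×(128−127) = 127 + 0.59 = 127.59 → 128
rgb(83, 109, 128) = #536d80.

#536d80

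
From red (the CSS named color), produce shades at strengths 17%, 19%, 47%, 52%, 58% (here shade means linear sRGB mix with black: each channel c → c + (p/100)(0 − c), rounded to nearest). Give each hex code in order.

CSS red is rgb(255, 0, 0).
17%: (255 − 43.35 = 211.65→212, 0→0, 0→0) → #D40000
19%: (255 − 48.45 = 206.55→207, 0→0, 0→0) → #CF0000
47%: (255 − 119.85 = 135.15→135, 0→0, 0→0) → #870000
52%: (255 − 132.6 = 122.4→122, 0→0, 0→0) → #7A0000
58%: (255 − 147.9 = 107.1→107, 0→0, 0→0) → #6B0000

#D40000, #CF0000, #870000, #7A0000, #6B0000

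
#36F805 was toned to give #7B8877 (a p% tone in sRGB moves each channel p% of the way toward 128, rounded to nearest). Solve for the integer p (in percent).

#36F805 is rgb(54, 248, 5); #7B8877 is rgb(123, 136, 119).
On the B channel (widest range): 119 ≈ 5 + (p/100)(128 − 5), so p ≈ 100×(119 − 5)/(128 − 5) = 11400/123 = 92.68.
p = 93 reproduces all three channels after rounding.

93%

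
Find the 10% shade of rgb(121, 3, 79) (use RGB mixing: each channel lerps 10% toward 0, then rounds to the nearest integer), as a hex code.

A 10% shade moves each channel 10% toward 0:
  R: 121 − 12.1 = 108.9 → 109
  G: 3 − 0.3 = 2.7 → 3
  B: 79 + 0.1×(0−79) = 79 − 7.9 = 71.1 → 71
rgb(109, 3, 71) = #6d0347.

#6d0347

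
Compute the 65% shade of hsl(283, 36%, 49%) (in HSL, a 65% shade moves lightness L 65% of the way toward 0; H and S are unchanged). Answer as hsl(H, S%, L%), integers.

L moves 65% from 49 toward 0: 49 − 31.85 = 17.15 → 17.
H and S are unchanged.

hsl(283, 36%, 17%)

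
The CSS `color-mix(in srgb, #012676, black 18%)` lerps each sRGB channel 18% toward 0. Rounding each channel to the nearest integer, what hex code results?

#011F61

#012676 is rgb(1, 38, 118).
Lerp each channel 18% toward 0:
  R: 1 − 0.18 = 0.82 → 1
  G: 38 − 6.84 = 31.16 → 31
  B: 118 + 0.18×(0−118) = 118 − 21.24 = 96.76 → 97
rgb(1, 31, 97) = #011F61.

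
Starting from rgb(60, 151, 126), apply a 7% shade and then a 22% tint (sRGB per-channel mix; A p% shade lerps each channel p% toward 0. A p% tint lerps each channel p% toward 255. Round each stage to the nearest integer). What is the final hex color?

#64a593

A 7% shade moves each channel 7% toward 0:
  R: 60 + 0.07×(0−60) = 60 − 4.2 = 55.8 → 56
  G: 151 + 0.07×(0−151) = 151 − 10.57 = 140.43 → 140
  B: 126 + 0.07×(0−126) = 126 − 8.82 = 117.18 → 117
After the shade: rgb(56, 140, 117) = #388c75.
Lerp each channel 22% toward 255:
  R: 56 + 43.78 = 99.78 → 100
  G: 140 + 0.22×(255−140) = 140 + 25.3 = 165.3 → 165
  B: 117 + 30.36 = 147.36 → 147
rgb(100, 165, 147) = #64a593.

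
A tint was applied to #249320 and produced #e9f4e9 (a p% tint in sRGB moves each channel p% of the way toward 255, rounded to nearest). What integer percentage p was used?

#249320 is rgb(36, 147, 32); #e9f4e9 is rgb(233, 244, 233).
On the B channel (widest range): 233 ≈ 32 + (p/100)(255 − 32), so p ≈ 100×(233 − 32)/(255 − 32) = 20100/223 = 90.13.
p = 90 reproduces all three channels after rounding.

90%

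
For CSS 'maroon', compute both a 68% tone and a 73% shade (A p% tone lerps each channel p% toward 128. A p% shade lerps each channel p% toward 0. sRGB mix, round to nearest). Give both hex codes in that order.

CSS maroon is rgb(128, 0, 0).
68% tone:
  R: 128 + 0.68×(128−128) = 128 + 0 = 128 → 128
  G: 0 + 87.04 = 87.04 → 87
  B: 0 + 87.04 = 87.04 → 87
  → #805757
73% shade:
  R: 128 + 0.73×(0−128) = 128 − 93.44 = 34.56 → 35
  G: 0 + 0 = 0 → 0
  B: 0 + 0.73×(0−0) = 0 + 0 = 0 → 0
  → #230000

#805757, #230000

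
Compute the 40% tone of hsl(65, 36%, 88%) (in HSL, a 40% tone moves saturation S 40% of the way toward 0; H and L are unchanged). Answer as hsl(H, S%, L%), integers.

hsl(65, 22%, 88%)

S moves 40% from 36 toward 0: 36 − 14.4 = 21.6 → 22.
H and L are unchanged.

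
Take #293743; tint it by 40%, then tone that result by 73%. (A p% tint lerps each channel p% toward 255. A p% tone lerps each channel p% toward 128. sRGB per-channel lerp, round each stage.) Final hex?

#293743 is rgb(41, 55, 67).
Lerp each channel 40% toward 255:
  R: 41 + 85.6 = 126.6 → 127
  G: 55 + 0.4×(255−55) = 55 + 80 = 135 → 135
  B: 67 + 75.2 = 142.2 → 142
After the tint: rgb(127, 135, 142) = #7F878E.
Lerp each channel 73% toward 128:
  R: 127 + 0.73×(128−127) = 127 + 0.73 = 127.73 → 128
  G: 135 + 0.73×(128−135) = 135 − 5.11 = 129.89 → 130
  B: 142 + 0.73×(128−142) = 142 − 10.22 = 131.78 → 132
rgb(128, 130, 132) = #808284.

#808284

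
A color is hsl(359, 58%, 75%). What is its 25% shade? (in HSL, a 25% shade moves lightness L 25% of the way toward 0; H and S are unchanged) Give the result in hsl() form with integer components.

L moves 25% from 75 toward 0: 75 − 18.75 = 56.25 → 56.
H and S are unchanged.

hsl(359, 58%, 56%)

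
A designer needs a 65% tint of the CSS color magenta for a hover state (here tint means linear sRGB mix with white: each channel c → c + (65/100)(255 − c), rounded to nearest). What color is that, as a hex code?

#FFA6FF

CSS magenta is rgb(255, 0, 255).
A 65% tint moves each channel 65% toward 255:
  R: 255 + 0 = 255 → 255
  G: 0 + 165.75 = 165.75 → 166
  B: 255 + 0 = 255 → 255
rgb(255, 166, 255) = #FFA6FF.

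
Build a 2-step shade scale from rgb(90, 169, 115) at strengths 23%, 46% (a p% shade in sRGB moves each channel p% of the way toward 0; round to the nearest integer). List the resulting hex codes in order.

#458259, #315B3E

23%: (90 − 20.7 = 69.3→69, 169 − 38.87 = 130.13→130, 115 − 26.45 = 88.55→89) → #458259
46%: (90 − 41.4 = 48.6→49, 169 − 77.74 = 91.26→91, 115 − 52.9 = 62.1→62) → #315B3E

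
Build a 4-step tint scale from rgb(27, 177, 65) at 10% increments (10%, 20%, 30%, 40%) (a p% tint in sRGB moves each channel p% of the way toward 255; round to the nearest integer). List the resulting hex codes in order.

#32B954, #49C167, #5FC87A, #76D08D

10%: (27 + 22.8 = 49.8→50, 177 + 7.8 = 184.8→185, 65 + 19 = 84→84) → #32B954
20%: (27 + 45.6 = 72.6→73, 177 + 15.6 = 192.6→193, 65 + 38 = 103→103) → #49C167
30%: (27 + 68.4 = 95.4→95, 177 + 23.4 = 200.4→200, 65 + 57 = 122→122) → #5FC87A
40%: (27 + 91.2 = 118.2→118, 177 + 31.2 = 208.2→208, 65 + 76 = 141→141) → #76D08D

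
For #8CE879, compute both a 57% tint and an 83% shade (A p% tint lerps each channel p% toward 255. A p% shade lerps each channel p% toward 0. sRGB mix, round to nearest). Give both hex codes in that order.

#CEF5C5, #182715

#8CE879 is rgb(140, 232, 121).
57% tint:
  R: 140 + 0.57×(255−140) = 140 + 65.55 = 205.55 → 206
  G: 232 + 13.11 = 245.11 → 245
  B: 121 + 0.57×(255−121) = 121 + 76.38 = 197.38 → 197
  → #CEF5C5
83% shade:
  R: 140 − 116.2 = 23.8 → 24
  G: 232 + 0.83×(0−232) = 232 − 192.56 = 39.44 → 39
  B: 121 + 0.83×(0−121) = 121 − 100.43 = 20.57 → 21
  → #182715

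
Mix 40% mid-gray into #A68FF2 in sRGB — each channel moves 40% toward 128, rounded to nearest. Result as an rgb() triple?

#A68FF2 is rgb(166, 143, 242).
Per channel, c → c + 0.4(128 − c):
  R: 166 + 0.4×(128−166) = 166 − 15.2 = 150.8 → 151
  G: 143 − 6 = 137 → 137
  B: 242 − 45.6 = 196.4 → 196

rgb(151, 137, 196)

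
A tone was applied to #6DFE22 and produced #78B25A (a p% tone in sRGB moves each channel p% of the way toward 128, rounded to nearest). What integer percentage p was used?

#6DFE22 is rgb(109, 254, 34); #78B25A is rgb(120, 178, 90).
On the G channel (widest range): 178 ≈ 254 + (p/100)(128 − 254), so p ≈ 100×(178 − 254)/(128 − 254) = -7600/-126 = 60.32.
p = 60 reproduces all three channels after rounding.

60%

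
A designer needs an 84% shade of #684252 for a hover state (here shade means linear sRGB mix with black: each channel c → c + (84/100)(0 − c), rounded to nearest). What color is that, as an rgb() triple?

rgb(17, 11, 13)

#684252 is rgb(104, 66, 82).
Per channel, c → c + 0.84(0 − c):
  R: 104 + 0.84×(0−104) = 104 − 87.36 = 16.64 → 17
  G: 66 + 0.84×(0−66) = 66 − 55.44 = 10.56 → 11
  B: 82 − 68.88 = 13.12 → 13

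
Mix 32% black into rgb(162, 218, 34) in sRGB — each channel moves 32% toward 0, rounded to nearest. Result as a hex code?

#6E9417

Lerp each channel 32% toward 0:
  R: 162 + 0.32×(0−162) = 162 − 51.84 = 110.16 → 110
  G: 218 − 69.76 = 148.24 → 148
  B: 34 − 10.88 = 23.12 → 23
rgb(110, 148, 23) = #6E9417.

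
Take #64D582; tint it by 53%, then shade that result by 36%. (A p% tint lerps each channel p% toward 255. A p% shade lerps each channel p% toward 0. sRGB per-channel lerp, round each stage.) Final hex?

#74967D

#64D582 is rgb(100, 213, 130).
A 53% tint moves each channel 53% toward 255:
  R: 100 + 0.53×(255−100) = 100 + 82.15 = 182.15 → 182
  G: 213 + 22.26 = 235.26 → 235
  B: 130 + 0.53×(255−130) = 130 + 66.25 = 196.25 → 196
After the tint: rgb(182, 235, 196) = #B6EBC4.
Lerp each channel 36% toward 0:
  R: 182 + 0.36×(0−182) = 182 − 65.52 = 116.48 → 116
  G: 235 − 84.6 = 150.4 → 150
  B: 196 − 70.56 = 125.44 → 125
rgb(116, 150, 125) = #74967D.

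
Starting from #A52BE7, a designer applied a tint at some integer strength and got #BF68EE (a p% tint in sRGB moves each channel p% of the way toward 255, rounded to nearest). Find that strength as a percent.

#A52BE7 is rgb(165, 43, 231); #BF68EE is rgb(191, 104, 238).
On the G channel (widest range): 104 ≈ 43 + (p/100)(255 − 43), so p ≈ 100×(104 − 43)/(255 − 43) = 6100/212 = 28.77.
p = 29 reproduces all three channels after rounding.

29%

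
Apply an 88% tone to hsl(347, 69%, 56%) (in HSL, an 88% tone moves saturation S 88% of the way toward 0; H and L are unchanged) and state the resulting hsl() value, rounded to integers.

S moves 88% from 69 toward 0: 69 − 60.72 = 8.28 → 8.
H and L are unchanged.

hsl(347, 8%, 56%)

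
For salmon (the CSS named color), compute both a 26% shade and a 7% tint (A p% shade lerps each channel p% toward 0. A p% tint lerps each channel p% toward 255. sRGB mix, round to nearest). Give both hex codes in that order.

#b95f54, #fa897c

CSS salmon is rgb(250, 128, 114).
26% shade:
  R: 250 − 65 = 185 → 185
  G: 128 + 0.26×(0−128) = 128 − 33.28 = 94.72 → 95
  B: 114 − 29.64 = 84.36 → 84
  → #b95f54
7% tint:
  R: 250 + 0.35 = 250.35 → 250
  G: 128 + 0.07×(255−128) = 128 + 8.89 = 136.89 → 137
  B: 114 + 0.07×(255−114) = 114 + 9.87 = 123.87 → 124
  → #fa897c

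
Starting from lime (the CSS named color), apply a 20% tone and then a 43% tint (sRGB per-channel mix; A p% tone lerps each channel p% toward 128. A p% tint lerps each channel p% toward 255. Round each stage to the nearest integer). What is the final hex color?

CSS lime is rgb(0, 255, 0).
A 20% tone moves each channel 20% toward 128:
  R: 0 + 0.2×(128−0) = 0 + 25.6 = 25.6 → 26
  G: 255 − 25.4 = 229.6 → 230
  B: 0 + 0.2×(128−0) = 0 + 25.6 = 25.6 → 26
After the tone: rgb(26, 230, 26) = #1AE61A.
Lerp each channel 43% toward 255:
  R: 26 + 0.43×(255−26) = 26 + 98.47 = 124.47 → 124
  G: 230 + 10.75 = 240.75 → 241
  B: 26 + 0.43×(255−26) = 26 + 98.47 = 124.47 → 124
rgb(124, 241, 124) = #7CF17C.

#7CF17C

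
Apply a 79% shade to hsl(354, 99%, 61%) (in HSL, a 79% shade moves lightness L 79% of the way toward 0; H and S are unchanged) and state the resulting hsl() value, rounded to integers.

L moves 79% from 61 toward 0: 61 − 48.19 = 12.81 → 13.
H and S are unchanged.

hsl(354, 99%, 13%)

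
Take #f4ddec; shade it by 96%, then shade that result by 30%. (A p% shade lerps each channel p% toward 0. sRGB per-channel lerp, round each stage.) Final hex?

#070606

#f4ddec is rgb(244, 221, 236).
Lerp each channel 96% toward 0:
  R: 244 + 0.96×(0−244) = 244 − 234.24 = 9.76 → 10
  G: 221 + 0.96×(0−221) = 221 − 212.16 = 8.84 → 9
  B: 236 − 226.56 = 9.44 → 9
After the shade: rgb(10, 9, 9) = #0a0909.
Per channel, c → c + 0.3(0 − c):
  R: 10 + 0.3×(0−10) = 10 − 3 = 7 → 7
  G: 9 + 0.3×(0−9) = 9 − 2.7 = 6.3 → 6
  B: 9 + 0.3×(0−9) = 9 − 2.7 = 6.3 → 6
rgb(7, 6, 6) = #070606.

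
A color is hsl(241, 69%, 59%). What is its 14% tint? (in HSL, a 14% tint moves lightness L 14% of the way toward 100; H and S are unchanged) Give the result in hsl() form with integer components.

hsl(241, 69%, 65%)

L moves 14% from 59 toward 100: 59 + 5.74 = 64.74 → 65.
H and S are unchanged.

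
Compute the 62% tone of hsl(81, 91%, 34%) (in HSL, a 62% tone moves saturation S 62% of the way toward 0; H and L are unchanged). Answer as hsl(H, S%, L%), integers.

hsl(81, 35%, 34%)

S moves 62% from 91 toward 0: 91 − 56.42 = 34.58 → 35.
H and L are unchanged.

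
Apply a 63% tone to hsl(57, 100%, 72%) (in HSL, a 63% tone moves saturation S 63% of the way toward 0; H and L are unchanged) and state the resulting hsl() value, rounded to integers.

S moves 63% from 100 toward 0: 100 − 63 = 37 → 37.
H and L are unchanged.

hsl(57, 37%, 72%)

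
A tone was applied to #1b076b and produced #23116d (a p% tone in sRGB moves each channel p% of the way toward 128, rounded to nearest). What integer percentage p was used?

8%

#1b076b is rgb(27, 7, 107); #23116d is rgb(35, 17, 109).
On the G channel (widest range): 17 ≈ 7 + (p/100)(128 − 7), so p ≈ 100×(17 − 7)/(128 − 7) = 1000/121 = 8.26.
p = 8 reproduces all three channels after rounding.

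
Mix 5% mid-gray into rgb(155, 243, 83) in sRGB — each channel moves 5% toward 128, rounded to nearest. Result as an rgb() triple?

Per channel, c → c + 0.05(128 − c):
  R: 155 + 0.05×(128−155) = 155 − 1.35 = 153.65 → 154
  G: 243 + 0.05×(128−243) = 243 − 5.75 = 237.25 → 237
  B: 83 + 2.25 = 85.25 → 85

rgb(154, 237, 85)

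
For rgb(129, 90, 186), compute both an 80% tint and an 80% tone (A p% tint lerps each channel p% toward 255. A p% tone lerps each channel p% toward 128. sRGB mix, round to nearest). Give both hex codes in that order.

80% tint:
  R: 129 + 0.8×(255−129) = 129 + 100.8 = 229.8 → 230
  G: 90 + 0.8×(255−90) = 90 + 132 = 222 → 222
  B: 186 + 0.8×(255−186) = 186 + 55.2 = 241.2 → 241
  → #E6DEF1
80% tone:
  R: 129 + 0.8×(128−129) = 129 − 0.8 = 128.2 → 128
  G: 90 + 30.4 = 120.4 → 120
  B: 186 + 0.8×(128−186) = 186 − 46.4 = 139.6 → 140
  → #80788C

#E6DEF1, #80788C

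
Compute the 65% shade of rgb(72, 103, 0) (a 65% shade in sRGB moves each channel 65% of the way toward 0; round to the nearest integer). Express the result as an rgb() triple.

rgb(25, 36, 0)

A 65% shade moves each channel 65% toward 0:
  R: 72 + 0.65×(0−72) = 72 − 46.8 = 25.2 → 25
  G: 103 − 66.95 = 36.05 → 36
  B: 0 + 0 = 0 → 0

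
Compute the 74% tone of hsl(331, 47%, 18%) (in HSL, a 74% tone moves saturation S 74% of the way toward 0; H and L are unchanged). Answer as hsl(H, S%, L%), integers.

S moves 74% from 47 toward 0: 47 − 34.78 = 12.22 → 12.
H and L are unchanged.

hsl(331, 12%, 18%)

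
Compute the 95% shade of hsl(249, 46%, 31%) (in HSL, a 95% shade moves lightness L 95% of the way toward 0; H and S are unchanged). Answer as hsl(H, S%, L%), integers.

L moves 95% from 31 toward 0: 31 − 29.45 = 1.55 → 2.
H and S are unchanged.

hsl(249, 46%, 2%)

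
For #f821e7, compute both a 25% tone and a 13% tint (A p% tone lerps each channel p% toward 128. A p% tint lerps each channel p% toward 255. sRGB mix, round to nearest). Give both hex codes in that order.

#f821e7 is rgb(248, 33, 231).
25% tone:
  R: 248 + 0.25×(128−248) = 248 − 30 = 218 → 218
  G: 33 + 23.75 = 56.75 → 57
  B: 231 + 0.25×(128−231) = 231 − 25.75 = 205.25 → 205
  → #da39cd
13% tint:
  R: 248 + 0.13×(255−248) = 248 + 0.91 = 248.91 → 249
  G: 33 + 0.13×(255−33) = 33 + 28.86 = 61.86 → 62
  B: 231 + 0.13×(255−231) = 231 + 3.12 = 234.12 → 234
  → #f93eea

#da39cd, #f93eea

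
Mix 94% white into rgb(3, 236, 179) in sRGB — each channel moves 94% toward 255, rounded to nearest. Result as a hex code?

A 94% tint moves each channel 94% toward 255:
  R: 3 + 0.94×(255−3) = 3 + 236.88 = 239.88 → 240
  G: 236 + 17.86 = 253.86 → 254
  B: 179 + 71.44 = 250.44 → 250
rgb(240, 254, 250) = #F0FEFA.

#F0FEFA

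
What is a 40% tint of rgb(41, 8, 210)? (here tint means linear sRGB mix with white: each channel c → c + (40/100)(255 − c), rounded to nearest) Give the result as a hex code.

#7F6BE4

Lerp each channel 40% toward 255:
  R: 41 + 0.4×(255−41) = 41 + 85.6 = 126.6 → 127
  G: 8 + 98.8 = 106.8 → 107
  B: 210 + 18 = 228 → 228
rgb(127, 107, 228) = #7F6BE4.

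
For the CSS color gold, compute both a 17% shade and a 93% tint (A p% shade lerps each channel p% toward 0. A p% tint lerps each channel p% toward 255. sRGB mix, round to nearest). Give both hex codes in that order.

CSS gold is rgb(255, 215, 0).
17% shade:
  R: 255 + 0.17×(0−255) = 255 − 43.35 = 211.65 → 212
  G: 215 + 0.17×(0−215) = 215 − 36.55 = 178.45 → 178
  B: 0 + 0.17×(0−0) = 0 + 0 = 0 → 0
  → #D4B200
93% tint:
  R: 255 + 0 = 255 → 255
  G: 215 + 37.2 = 252.2 → 252
  B: 0 + 237.15 = 237.15 → 237
  → #FFFCED

#D4B200, #FFFCED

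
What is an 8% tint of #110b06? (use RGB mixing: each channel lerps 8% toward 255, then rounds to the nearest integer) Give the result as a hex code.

#110b06 is rgb(17, 11, 6).
An 8% tint moves each channel 8% toward 255:
  R: 17 + 19.04 = 36.04 → 36
  G: 11 + 19.52 = 30.52 → 31
  B: 6 + 19.92 = 25.92 → 26
rgb(36, 31, 26) = #241f1a.

#241f1a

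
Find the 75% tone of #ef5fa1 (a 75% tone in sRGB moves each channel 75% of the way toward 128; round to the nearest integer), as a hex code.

#ef5fa1 is rgb(239, 95, 161).
A 75% tone moves each channel 75% toward 128:
  R: 239 + 0.75×(128−239) = 239 − 83.25 = 155.75 → 156
  G: 95 + 24.75 = 119.75 → 120
  B: 161 + 0.75×(128−161) = 161 − 24.75 = 136.25 → 136
rgb(156, 120, 136) = #9c7888.

#9c7888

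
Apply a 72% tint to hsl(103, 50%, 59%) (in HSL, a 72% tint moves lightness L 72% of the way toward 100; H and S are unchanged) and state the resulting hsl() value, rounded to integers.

L moves 72% from 59 toward 100: 59 + 29.52 = 88.52 → 89.
H and S are unchanged.

hsl(103, 50%, 89%)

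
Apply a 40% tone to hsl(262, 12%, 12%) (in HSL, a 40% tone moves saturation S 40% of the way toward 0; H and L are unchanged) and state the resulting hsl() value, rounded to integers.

hsl(262, 7%, 12%)

S moves 40% from 12 toward 0: 12 − 4.8 = 7.2 → 7.
H and L are unchanged.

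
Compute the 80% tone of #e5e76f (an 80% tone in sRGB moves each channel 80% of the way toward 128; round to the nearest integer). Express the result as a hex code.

#e5e76f is rgb(229, 231, 111).
An 80% tone moves each channel 80% toward 128:
  R: 229 − 80.8 = 148.2 → 148
  G: 231 − 82.4 = 148.6 → 149
  B: 111 + 0.8×(128−111) = 111 + 13.6 = 124.6 → 125
rgb(148, 149, 125) = #94957d.

#94957d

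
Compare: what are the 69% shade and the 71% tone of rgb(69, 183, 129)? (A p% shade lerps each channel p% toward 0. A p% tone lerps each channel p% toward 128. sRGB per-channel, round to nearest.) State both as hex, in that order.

69% shade:
  R: 69 + 0.69×(0−69) = 69 − 47.61 = 21.39 → 21
  G: 183 + 0.69×(0−183) = 183 − 126.27 = 56.73 → 57
  B: 129 − 89.01 = 39.99 → 40
  → #153928
71% tone:
  R: 69 + 41.89 = 110.89 → 111
  G: 183 − 39.05 = 143.95 → 144
  B: 129 − 0.71 = 128.29 → 128
  → #6f9080

#153928, #6f9080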